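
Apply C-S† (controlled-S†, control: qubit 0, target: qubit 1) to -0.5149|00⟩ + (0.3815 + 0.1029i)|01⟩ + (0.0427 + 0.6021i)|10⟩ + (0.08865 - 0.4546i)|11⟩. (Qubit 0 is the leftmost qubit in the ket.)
-0.5149|00⟩ + (0.3815 + 0.1029i)|01⟩ + (0.0427 + 0.6021i)|10⟩ + (-0.4546 - 0.08865i)|11⟩

C-S† leaves the control-|0⟩ kets |00⟩, |01⟩ unchanged and applies S† to qubit 1 on the control-|1⟩ pair (|10⟩, |11⟩).
S† = [[1, 0], [0, -i]].
With a = amp(|10⟩) = (0.0427 + 0.6021i) and b = amp(|11⟩) = (0.08865 - 0.4546i):
new amp(|10⟩) = (1)·a = (0.0427 + 0.6021i)
new amp(|11⟩) = (-i)·b = (-0.4546 - 0.08865i)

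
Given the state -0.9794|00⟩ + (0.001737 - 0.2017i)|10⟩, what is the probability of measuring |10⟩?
0.04069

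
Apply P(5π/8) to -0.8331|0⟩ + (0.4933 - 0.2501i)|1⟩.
-0.8331|0⟩ + (0.04228 + 0.5515i)|1⟩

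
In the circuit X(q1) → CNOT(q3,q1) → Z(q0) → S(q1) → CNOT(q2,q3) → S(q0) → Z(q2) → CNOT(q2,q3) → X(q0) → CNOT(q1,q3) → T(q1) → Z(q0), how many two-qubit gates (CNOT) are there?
4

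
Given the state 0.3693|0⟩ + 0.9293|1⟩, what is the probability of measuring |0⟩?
0.1364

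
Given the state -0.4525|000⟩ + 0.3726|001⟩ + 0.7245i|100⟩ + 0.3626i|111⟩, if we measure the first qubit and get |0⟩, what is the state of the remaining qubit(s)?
-0.772|00⟩ + 0.6357|01⟩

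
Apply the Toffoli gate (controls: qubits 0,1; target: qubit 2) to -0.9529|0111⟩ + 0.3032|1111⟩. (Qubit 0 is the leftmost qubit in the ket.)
-0.9529|0111⟩ + 0.3032|1101⟩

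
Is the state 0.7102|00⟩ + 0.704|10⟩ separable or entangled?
Separable

Writing the state as a|00⟩ + b|01⟩ + c|10⟩ + d|11⟩, it is a product state iff ad − bc = 0.
Here (a, b, c, d) = (0.7102, 0, 0.704, 0): ad − bc = (0.7102)(0) − (0)(0.704) = 0, so the state is separable.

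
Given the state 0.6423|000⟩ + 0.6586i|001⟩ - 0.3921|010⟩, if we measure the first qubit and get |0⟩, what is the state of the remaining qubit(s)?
0.6423|00⟩ + 0.6586i|01⟩ - 0.3921|10⟩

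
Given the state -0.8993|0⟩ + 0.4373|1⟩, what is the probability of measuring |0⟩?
0.8087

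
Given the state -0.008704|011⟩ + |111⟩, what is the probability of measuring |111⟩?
1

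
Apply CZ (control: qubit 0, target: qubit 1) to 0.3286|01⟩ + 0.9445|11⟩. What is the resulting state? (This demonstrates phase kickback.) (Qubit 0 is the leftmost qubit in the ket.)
0.3286|01⟩ - 0.9445|11⟩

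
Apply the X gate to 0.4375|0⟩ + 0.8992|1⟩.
0.8992|0⟩ + 0.4375|1⟩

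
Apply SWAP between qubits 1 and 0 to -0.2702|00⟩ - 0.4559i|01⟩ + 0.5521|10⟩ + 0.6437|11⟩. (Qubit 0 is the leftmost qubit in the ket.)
-0.2702|00⟩ + 0.5521|01⟩ - 0.4559i|10⟩ + 0.6437|11⟩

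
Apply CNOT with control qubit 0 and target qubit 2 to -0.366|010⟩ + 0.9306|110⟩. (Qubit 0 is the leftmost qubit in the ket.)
-0.366|010⟩ + 0.9306|111⟩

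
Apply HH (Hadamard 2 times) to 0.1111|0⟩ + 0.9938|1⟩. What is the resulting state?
0.1111|0⟩ + 0.9938|1⟩

H² = I, so an even number of Hadamards cancels: H^2 = I and the state is unchanged.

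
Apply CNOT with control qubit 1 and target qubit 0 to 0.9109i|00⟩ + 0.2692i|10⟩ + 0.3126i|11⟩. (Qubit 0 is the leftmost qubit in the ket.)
0.9109i|00⟩ + 0.3126i|01⟩ + 0.2692i|10⟩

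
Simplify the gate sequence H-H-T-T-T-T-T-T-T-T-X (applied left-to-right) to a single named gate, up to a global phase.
X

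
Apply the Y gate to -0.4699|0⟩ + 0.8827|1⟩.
-0.8827i|0⟩ - 0.4699i|1⟩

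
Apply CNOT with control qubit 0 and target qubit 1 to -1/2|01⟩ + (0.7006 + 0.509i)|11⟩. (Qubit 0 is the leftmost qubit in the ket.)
-1/2|01⟩ + (0.7006 + 0.509i)|10⟩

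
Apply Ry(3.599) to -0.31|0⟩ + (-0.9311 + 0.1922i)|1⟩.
(0.9771 - 0.1872i)|0⟩ + (-0.09083 - 0.04357i)|1⟩

Ry(3.599) = [[cos(θ/2), −sin(θ/2)], [sin(θ/2), cos(θ/2)]]; θ = 3.599, cos(θ/2) ≈ -0.226715, sin(θ/2) ≈ 0.973961.
With a = amp(|0⟩) = -0.31 and b = amp(|1⟩) = (-0.9311 + 0.1922i):
new amp(|0⟩) = (-0.226715)·a + (-0.973961)·b = (0.9771 - 0.1872i)
new amp(|1⟩) = (0.973961)·a + (-0.226715)·b = (-0.09083 - 0.04357i)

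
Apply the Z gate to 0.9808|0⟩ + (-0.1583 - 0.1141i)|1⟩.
0.9808|0⟩ + (0.1583 + 0.1141i)|1⟩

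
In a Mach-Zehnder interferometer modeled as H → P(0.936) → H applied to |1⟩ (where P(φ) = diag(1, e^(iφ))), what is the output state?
(0.2035 - 0.4026i)|0⟩ + (0.7965 + 0.4026i)|1⟩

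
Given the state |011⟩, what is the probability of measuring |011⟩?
1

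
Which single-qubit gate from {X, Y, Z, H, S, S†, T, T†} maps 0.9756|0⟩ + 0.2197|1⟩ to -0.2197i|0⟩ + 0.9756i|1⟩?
Y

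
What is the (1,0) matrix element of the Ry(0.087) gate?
0.04349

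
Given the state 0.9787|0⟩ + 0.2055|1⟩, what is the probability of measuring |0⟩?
0.9579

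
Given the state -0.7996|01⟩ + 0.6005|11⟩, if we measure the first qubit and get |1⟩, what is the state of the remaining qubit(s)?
|1⟩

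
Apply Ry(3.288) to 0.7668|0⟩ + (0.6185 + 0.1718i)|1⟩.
(-0.6729 - 0.1713i)|0⟩ + (0.7195 - 0.01257i)|1⟩

Ry(3.288) = [[cos(θ/2), −sin(θ/2)], [sin(θ/2), cos(θ/2)]]; θ = 3.288, cos(θ/2) ≈ -0.0731383, sin(θ/2) ≈ 0.997322.
With a = amp(|0⟩) = 0.7668 and b = amp(|1⟩) = (0.6185 + 0.1718i):
new amp(|0⟩) = (-0.0731383)·a + (-0.997322)·b = (-0.6729 - 0.1713i)
new amp(|1⟩) = (0.997322)·a + (-0.0731383)·b = (0.7195 - 0.01257i)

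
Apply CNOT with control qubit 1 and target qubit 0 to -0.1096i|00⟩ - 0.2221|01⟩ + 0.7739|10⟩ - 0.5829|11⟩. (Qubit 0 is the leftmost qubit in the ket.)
-0.1096i|00⟩ - 0.5829|01⟩ + 0.7739|10⟩ - 0.2221|11⟩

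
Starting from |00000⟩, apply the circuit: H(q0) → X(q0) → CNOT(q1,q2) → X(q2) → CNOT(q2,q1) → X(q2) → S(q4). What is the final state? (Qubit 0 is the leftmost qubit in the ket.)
1/√2|01000⟩ + 1/√2|11000⟩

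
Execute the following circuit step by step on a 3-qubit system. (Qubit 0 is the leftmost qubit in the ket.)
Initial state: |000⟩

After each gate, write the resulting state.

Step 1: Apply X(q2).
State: |001⟩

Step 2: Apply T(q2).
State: (1/√2 + (1/√2)i)|001⟩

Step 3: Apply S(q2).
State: (-1/√2 + (1/√2)i)|001⟩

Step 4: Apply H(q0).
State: (-1/2 + (1/2)i)|001⟩ + (-1/2 + (1/2)i)|101⟩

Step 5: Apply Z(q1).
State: (-1/2 + (1/2)i)|001⟩ + (-1/2 + (1/2)i)|101⟩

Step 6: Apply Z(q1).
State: (-1/2 + (1/2)i)|001⟩ + (-1/2 + (1/2)i)|101⟩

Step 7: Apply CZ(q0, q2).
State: (-1/2 + (1/2)i)|001⟩ + (1/2 - (1/2)i)|101⟩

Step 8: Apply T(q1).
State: (-1/2 + (1/2)i)|001⟩ + (1/2 - (1/2)i)|101⟩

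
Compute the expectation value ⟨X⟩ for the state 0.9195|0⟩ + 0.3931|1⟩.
0.7229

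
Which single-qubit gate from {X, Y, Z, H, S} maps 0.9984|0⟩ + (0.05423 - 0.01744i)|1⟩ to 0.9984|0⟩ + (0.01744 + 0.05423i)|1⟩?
S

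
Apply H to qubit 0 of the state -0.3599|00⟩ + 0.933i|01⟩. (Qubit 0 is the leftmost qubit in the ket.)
-0.2545|00⟩ + 0.6597i|01⟩ - 0.2545|10⟩ + 0.6597i|11⟩

H on qubit 0 mixes each pair of kets that differ only in qubit 0: amplitudes (a, b) of (|…0…⟩, |…1…⟩) become ((a + b)/√2, (a − b)/√2). Kets absent from the input have amplitude 0.
(|00⟩, |10⟩): (a, b) = (-0.3599, 0) → (-0.2545, -0.2545)
(|01⟩, |11⟩): (a, b) = (0.933i, 0) → (0.6597i, 0.6597i)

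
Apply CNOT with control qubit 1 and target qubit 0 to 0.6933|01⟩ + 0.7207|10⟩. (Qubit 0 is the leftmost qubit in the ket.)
0.7207|10⟩ + 0.6933|11⟩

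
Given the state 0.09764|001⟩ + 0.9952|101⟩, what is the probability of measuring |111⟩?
0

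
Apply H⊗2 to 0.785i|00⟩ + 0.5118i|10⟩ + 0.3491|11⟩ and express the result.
(0.1746 + 0.6484i)|00⟩ + (-0.1746 + 0.6484i)|01⟩ + (-0.1746 + 0.1366i)|10⟩ + (0.1746 + 0.1366i)|11⟩

H⊗2 gives amp(|y⟩) = (1/2) Σ_x (−1)^(x·y) amp(|x⟩), where x·y is the number of positions in which both x and y have a 1.
|00⟩: (0.785i + 0.5118i + 0.3491)/2 = (0.1746 + 0.6484i)
|01⟩: (0.785i + 0.5118i - 0.3491)/2 = (-0.1746 + 0.6484i)
|10⟩: (0.785i - 0.5118i - 0.3491)/2 = (-0.1746 + 0.1366i)
|11⟩: (0.785i - 0.5118i + 0.3491)/2 = (0.1746 + 0.1366i)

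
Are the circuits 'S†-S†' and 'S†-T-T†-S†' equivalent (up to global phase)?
Yes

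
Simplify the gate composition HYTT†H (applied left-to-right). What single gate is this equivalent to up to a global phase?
Y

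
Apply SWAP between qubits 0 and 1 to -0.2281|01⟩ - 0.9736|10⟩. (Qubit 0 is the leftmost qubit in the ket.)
-0.9736|01⟩ - 0.2281|10⟩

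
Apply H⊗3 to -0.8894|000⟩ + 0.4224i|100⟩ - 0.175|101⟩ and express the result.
(-0.3763 + 0.1493i)|000⟩ + (-0.2526 + 0.1493i)|001⟩ + (-0.3763 + 0.1493i)|010⟩ + (-0.2526 + 0.1493i)|011⟩ + (-0.2526 - 0.1493i)|100⟩ + (-0.3763 - 0.1493i)|101⟩ + (-0.2526 - 0.1493i)|110⟩ + (-0.3763 - 0.1493i)|111⟩

H⊗3 gives amp(|y⟩) = (1/2√2) Σ_x (−1)^(x·y) amp(|x⟩), where x·y is the number of positions in which both x and y have a 1.
|000⟩: (-0.8894 + 0.4224i - 0.175)/(2√2) = (-0.3763 + 0.1493i)
|001⟩: (-0.8894 + 0.4224i + 0.175)/(2√2) = (-0.2526 + 0.1493i)
|010⟩: (-0.8894 + 0.4224i - 0.175)/(2√2) = (-0.3763 + 0.1493i)
|011⟩: (-0.8894 + 0.4224i + 0.175)/(2√2) = (-0.2526 + 0.1493i)
|100⟩: (-0.8894 - 0.4224i + 0.175)/(2√2) = (-0.2526 - 0.1493i)
|101⟩: (-0.8894 - 0.4224i - 0.175)/(2√2) = (-0.3763 - 0.1493i)
|110⟩: (-0.8894 - 0.4224i + 0.175)/(2√2) = (-0.2526 - 0.1493i)
|111⟩: (-0.8894 - 0.4224i - 0.175)/(2√2) = (-0.3763 - 0.1493i)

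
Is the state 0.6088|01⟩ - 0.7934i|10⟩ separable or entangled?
Entangled

Writing the state as a|00⟩ + b|01⟩ + c|10⟩ + d|11⟩, it is a product state iff ad − bc = 0.
Here (a, b, c, d) = (0, 0.6088, -0.7934i, 0): ad − bc = (0)(0) − (0.6088)(-0.7934i) = 0.483i ≠ 0, so the state is entangled.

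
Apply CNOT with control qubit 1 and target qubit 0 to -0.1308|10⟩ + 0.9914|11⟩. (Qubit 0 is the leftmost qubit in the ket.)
0.9914|01⟩ - 0.1308|10⟩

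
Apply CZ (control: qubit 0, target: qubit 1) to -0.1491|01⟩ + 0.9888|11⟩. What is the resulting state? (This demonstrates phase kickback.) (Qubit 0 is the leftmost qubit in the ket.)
-0.1491|01⟩ - 0.9888|11⟩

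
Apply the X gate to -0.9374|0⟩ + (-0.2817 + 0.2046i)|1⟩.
(-0.2817 + 0.2046i)|0⟩ - 0.9374|1⟩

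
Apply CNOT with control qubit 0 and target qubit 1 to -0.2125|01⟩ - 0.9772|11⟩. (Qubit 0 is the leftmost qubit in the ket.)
-0.2125|01⟩ - 0.9772|10⟩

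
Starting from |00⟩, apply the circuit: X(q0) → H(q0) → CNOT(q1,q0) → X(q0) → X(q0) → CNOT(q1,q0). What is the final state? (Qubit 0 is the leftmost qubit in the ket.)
1/√2|00⟩ - 1/√2|10⟩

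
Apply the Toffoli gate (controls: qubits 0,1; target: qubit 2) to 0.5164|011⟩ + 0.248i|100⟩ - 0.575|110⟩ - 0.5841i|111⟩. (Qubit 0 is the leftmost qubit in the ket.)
0.5164|011⟩ + 0.248i|100⟩ - 0.5841i|110⟩ - 0.575|111⟩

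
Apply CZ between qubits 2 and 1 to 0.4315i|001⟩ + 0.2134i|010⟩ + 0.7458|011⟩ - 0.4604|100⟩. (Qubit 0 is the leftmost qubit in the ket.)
0.4315i|001⟩ + 0.2134i|010⟩ - 0.7458|011⟩ - 0.4604|100⟩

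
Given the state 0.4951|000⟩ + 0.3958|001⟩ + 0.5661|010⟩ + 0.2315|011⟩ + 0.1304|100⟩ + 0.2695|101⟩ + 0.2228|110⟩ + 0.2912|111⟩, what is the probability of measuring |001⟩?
0.1567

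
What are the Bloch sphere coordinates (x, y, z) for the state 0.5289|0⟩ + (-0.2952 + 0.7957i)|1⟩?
(-0.3123, 0.8417, -0.4405)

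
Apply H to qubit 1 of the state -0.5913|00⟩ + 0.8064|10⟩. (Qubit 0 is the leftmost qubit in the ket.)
-0.4181|00⟩ - 0.4181|01⟩ + 0.5702|10⟩ + 0.5702|11⟩

H on qubit 1 mixes each pair of kets that differ only in qubit 1: amplitudes (a, b) of (|…0…⟩, |…1…⟩) become ((a + b)/√2, (a − b)/√2). Kets absent from the input have amplitude 0.
(|00⟩, |01⟩): (a, b) = (-0.5913, 0) → (-0.4181, -0.4181)
(|10⟩, |11⟩): (a, b) = (0.8064, 0) → (0.5702, 0.5702)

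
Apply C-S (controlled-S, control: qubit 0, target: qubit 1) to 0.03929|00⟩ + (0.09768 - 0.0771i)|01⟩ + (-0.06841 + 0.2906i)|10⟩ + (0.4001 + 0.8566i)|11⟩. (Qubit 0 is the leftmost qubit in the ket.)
0.03929|00⟩ + (0.09768 - 0.0771i)|01⟩ + (-0.06841 + 0.2906i)|10⟩ + (-0.8566 + 0.4001i)|11⟩

C-S leaves the control-|0⟩ kets |00⟩, |01⟩ unchanged and applies S to qubit 1 on the control-|1⟩ pair (|10⟩, |11⟩).
S = [[1, 0], [0, i]].
With a = amp(|10⟩) = (-0.06841 + 0.2906i) and b = amp(|11⟩) = (0.4001 + 0.8566i):
new amp(|10⟩) = (1)·a = (-0.06841 + 0.2906i)
new amp(|11⟩) = (i)·b = (-0.8566 + 0.4001i)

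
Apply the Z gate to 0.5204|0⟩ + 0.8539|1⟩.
0.5204|0⟩ - 0.8539|1⟩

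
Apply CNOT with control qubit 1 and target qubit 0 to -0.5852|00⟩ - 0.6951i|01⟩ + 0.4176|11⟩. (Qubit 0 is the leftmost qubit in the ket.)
-0.5852|00⟩ + 0.4176|01⟩ - 0.6951i|11⟩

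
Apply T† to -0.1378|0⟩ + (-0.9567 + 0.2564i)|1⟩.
-0.1378|0⟩ + (-0.4952 + 0.8578i)|1⟩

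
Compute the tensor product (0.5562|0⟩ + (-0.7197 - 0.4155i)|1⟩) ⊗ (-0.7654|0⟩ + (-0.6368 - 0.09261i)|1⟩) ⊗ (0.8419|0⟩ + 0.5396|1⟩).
-0.3584|000⟩ - 0.2297|001⟩ + (-0.2982 - 0.04337i)|010⟩ + (-0.1911 - 0.02779i)|011⟩ + (0.4638 + 0.2677i)|100⟩ + (0.2972 + 0.1716i)|101⟩ + (0.3535 + 0.2789i)|110⟩ + (0.2265 + 0.1787i)|111⟩

amp(|b₁b₂…⟩) = product of the factor amplitudes for bits b₁, b₂, …; only kets whose every factor amplitude is nonzero survive.
|000⟩: (0.5562)(-0.7654)(0.8419) = -0.3584
|001⟩: (0.5562)(-0.7654)(0.5396) = -0.2297
|010⟩: (0.5562)(-0.6368 - 0.09261i)(0.8419) = (-0.2982 - 0.04337i)
|011⟩: (0.5562)(-0.6368 - 0.09261i)(0.5396) = (-0.1911 - 0.02779i)
|100⟩: (-0.7197 - 0.4155i)(-0.7654)(0.8419) = (0.4638 + 0.2677i)
|101⟩: (-0.7197 - 0.4155i)(-0.7654)(0.5396) = (0.2972 + 0.1716i)
|110⟩: (-0.7197 - 0.4155i)(-0.6368 - 0.09261i)(0.8419) = (0.3535 + 0.2789i)
|111⟩: (-0.7197 - 0.4155i)(-0.6368 - 0.09261i)(0.5396) = (0.2265 + 0.1787i)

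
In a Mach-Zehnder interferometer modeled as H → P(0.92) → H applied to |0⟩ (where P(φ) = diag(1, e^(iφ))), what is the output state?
(0.8029 + 0.3978i)|0⟩ + (0.1971 - 0.3978i)|1⟩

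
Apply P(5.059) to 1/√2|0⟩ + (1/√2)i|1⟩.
1/√2|0⟩ + (0.6651 + 0.2402i)|1⟩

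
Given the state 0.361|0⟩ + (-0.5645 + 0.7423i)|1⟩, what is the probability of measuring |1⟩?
0.8697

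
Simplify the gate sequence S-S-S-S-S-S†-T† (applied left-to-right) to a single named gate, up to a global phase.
T†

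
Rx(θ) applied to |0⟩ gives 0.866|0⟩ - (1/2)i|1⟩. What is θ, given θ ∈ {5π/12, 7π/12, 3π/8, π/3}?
π/3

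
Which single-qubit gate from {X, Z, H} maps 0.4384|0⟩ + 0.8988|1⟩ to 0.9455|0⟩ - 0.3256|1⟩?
H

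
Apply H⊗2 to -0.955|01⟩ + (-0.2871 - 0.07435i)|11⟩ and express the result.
(-0.6211 - 0.03718i)|00⟩ + (0.6211 + 0.03718i)|01⟩ + (-0.334 + 0.03718i)|10⟩ + (0.334 - 0.03718i)|11⟩

H⊗2 gives amp(|y⟩) = (1/2) Σ_x (−1)^(x·y) amp(|x⟩), where x·y is the number of positions in which both x and y have a 1.
|00⟩: (-0.955 + (-0.2871 - 0.07435i))/2 = (-0.6211 - 0.03718i)
|01⟩: (0.955 - (-0.2871 - 0.07435i))/2 = (0.6211 + 0.03718i)
|10⟩: (-0.955 - (-0.2871 - 0.07435i))/2 = (-0.334 + 0.03718i)
|11⟩: (0.955 + (-0.2871 - 0.07435i))/2 = (0.334 - 0.03718i)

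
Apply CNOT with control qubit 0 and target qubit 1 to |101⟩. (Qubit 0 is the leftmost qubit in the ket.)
|111⟩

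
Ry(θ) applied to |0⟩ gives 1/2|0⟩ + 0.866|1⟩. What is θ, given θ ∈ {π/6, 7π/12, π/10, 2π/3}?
2π/3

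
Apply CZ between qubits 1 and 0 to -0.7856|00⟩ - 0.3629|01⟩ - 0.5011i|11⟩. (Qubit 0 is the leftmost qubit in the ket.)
-0.7856|00⟩ - 0.3629|01⟩ + 0.5011i|11⟩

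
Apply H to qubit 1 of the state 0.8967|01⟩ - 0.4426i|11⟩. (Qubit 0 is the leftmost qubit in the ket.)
0.6341|00⟩ - 0.6341|01⟩ - 0.313i|10⟩ + 0.313i|11⟩

H on qubit 1 mixes each pair of kets that differ only in qubit 1: amplitudes (a, b) of (|…0…⟩, |…1…⟩) become ((a + b)/√2, (a − b)/√2). Kets absent from the input have amplitude 0.
(|00⟩, |01⟩): (a, b) = (0, 0.8967) → (0.6341, -0.6341)
(|10⟩, |11⟩): (a, b) = (0, -0.4426i) → (-0.313i, 0.313i)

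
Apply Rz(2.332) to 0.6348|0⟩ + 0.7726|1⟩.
(0.25 - 0.5835i)|0⟩ + (0.3043 + 0.7102i)|1⟩

Rz(2.332) = [[e^(−iθ/2), 0], [0, e^(iθ/2)]] with e^(±iθ/2) = cos(θ/2) ± i·sin(θ/2); θ = 2.332, cos(θ/2) ≈ 0.393832, sin(θ/2) ≈ 0.919183.
With a = amp(|0⟩) = 0.6348 and b = amp(|1⟩) = 0.7726:
new amp(|0⟩) = (0.393832 - 0.919183i)·a = (0.25 - 0.5835i)
new amp(|1⟩) = (0.393832 + 0.919183i)·b = (0.3043 + 0.7102i)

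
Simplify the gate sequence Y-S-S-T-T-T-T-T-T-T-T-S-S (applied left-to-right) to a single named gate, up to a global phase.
Y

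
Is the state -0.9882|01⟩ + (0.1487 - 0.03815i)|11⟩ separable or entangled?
Separable

Writing the state as a|00⟩ + b|01⟩ + c|10⟩ + d|11⟩, it is a product state iff ad − bc = 0.
Here (a, b, c, d) = (0, -0.9882, 0, (0.1487 - 0.03815i)): ad − bc = (0)(0.1487 - 0.03815i) − (-0.9882)(0) = 0, so the state is separable.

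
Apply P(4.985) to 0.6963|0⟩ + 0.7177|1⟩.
0.6963|0⟩ + (0.1932 - 0.6912i)|1⟩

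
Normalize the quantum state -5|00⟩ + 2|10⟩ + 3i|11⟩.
-0.8111|00⟩ + 0.3244|10⟩ + 0.4867i|11⟩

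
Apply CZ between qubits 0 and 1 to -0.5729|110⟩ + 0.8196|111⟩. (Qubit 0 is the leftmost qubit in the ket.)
0.5729|110⟩ - 0.8196|111⟩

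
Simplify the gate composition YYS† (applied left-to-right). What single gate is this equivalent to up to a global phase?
S†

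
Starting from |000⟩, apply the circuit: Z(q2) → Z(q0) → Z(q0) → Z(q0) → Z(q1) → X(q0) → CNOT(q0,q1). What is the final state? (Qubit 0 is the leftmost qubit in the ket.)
|110⟩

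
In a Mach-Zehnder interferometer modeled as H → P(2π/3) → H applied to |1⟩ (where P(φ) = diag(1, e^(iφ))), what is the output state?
(0.75 - 0.433i)|0⟩ + (0.25 + 0.433i)|1⟩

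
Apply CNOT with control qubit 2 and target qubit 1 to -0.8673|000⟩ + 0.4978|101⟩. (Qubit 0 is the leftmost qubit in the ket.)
-0.8673|000⟩ + 0.4978|111⟩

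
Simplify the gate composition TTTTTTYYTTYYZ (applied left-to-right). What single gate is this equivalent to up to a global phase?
Z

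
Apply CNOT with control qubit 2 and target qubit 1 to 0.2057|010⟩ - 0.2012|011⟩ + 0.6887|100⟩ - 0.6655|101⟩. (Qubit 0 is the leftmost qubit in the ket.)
-0.2012|001⟩ + 0.2057|010⟩ + 0.6887|100⟩ - 0.6655|111⟩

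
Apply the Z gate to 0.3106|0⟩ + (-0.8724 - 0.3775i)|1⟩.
0.3106|0⟩ + (0.8724 + 0.3775i)|1⟩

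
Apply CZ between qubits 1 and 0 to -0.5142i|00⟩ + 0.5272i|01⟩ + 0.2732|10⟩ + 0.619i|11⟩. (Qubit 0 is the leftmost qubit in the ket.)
-0.5142i|00⟩ + 0.5272i|01⟩ + 0.2732|10⟩ - 0.619i|11⟩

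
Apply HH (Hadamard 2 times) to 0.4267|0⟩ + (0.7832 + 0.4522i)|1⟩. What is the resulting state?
0.4267|0⟩ + (0.7832 + 0.4522i)|1⟩

H² = I, so an even number of Hadamards cancels: H^2 = I and the state is unchanged.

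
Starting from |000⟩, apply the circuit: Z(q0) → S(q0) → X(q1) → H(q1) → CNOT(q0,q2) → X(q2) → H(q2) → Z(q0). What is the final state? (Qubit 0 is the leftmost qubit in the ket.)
1/2|000⟩ - 1/2|001⟩ - 1/2|010⟩ + 1/2|011⟩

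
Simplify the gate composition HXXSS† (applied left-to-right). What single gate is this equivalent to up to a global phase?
H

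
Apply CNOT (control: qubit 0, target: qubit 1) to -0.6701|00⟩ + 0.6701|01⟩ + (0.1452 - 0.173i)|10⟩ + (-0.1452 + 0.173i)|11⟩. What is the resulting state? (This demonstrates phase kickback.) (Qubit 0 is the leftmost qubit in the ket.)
-0.6701|00⟩ + 0.6701|01⟩ + (-0.1452 + 0.173i)|10⟩ + (0.1452 - 0.173i)|11⟩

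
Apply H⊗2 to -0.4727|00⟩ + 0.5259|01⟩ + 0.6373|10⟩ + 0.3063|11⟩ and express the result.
0.4984|00⟩ - 0.3338|01⟩ - 0.4452|10⟩ - 0.6648|11⟩

H⊗2 gives amp(|y⟩) = (1/2) Σ_x (−1)^(x·y) amp(|x⟩), where x·y is the number of positions in which both x and y have a 1.
|00⟩: (-0.4727 + 0.5259 + 0.6373 + 0.3063)/2 = 0.4984
|01⟩: (-0.4727 - 0.5259 + 0.6373 - 0.3063)/2 = -0.3338
|10⟩: (-0.4727 + 0.5259 - 0.6373 - 0.3063)/2 = -0.4452
|11⟩: (-0.4727 - 0.5259 - 0.6373 + 0.3063)/2 = -0.6648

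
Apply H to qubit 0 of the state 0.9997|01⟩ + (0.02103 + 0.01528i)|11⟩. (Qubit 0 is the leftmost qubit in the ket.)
(0.7218 + 0.0108i)|01⟩ + (0.692 - 0.0108i)|11⟩

H on qubit 0 mixes each pair of kets that differ only in qubit 0: amplitudes (a, b) of (|…0…⟩, |…1…⟩) become ((a + b)/√2, (a − b)/√2). Kets absent from the input have amplitude 0.
(|01⟩, |11⟩): (a, b) = (0.9997, (0.02103 + 0.01528i)) → ((0.7218 + 0.0108i), (0.692 - 0.0108i))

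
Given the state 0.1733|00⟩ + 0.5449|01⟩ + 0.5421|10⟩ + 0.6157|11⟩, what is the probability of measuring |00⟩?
0.03003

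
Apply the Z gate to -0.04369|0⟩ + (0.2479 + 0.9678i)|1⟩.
-0.04369|0⟩ + (-0.2479 - 0.9678i)|1⟩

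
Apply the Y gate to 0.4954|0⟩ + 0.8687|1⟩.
-0.8687i|0⟩ + 0.4954i|1⟩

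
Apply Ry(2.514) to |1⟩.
-0.9512|0⟩ + 0.3087|1⟩

Ry(2.514) = [[cos(θ/2), −sin(θ/2)], [sin(θ/2), cos(θ/2)]]; θ = 2.514, cos(θ/2) ≈ 0.308672, sin(θ/2) ≈ 0.951169.
With a = amp(|0⟩) = 0 and b = amp(|1⟩) = 1:
new amp(|0⟩) = (0.308672)·a + (-0.951169)·b = -0.9512
new amp(|1⟩) = (0.951169)·a + (0.308672)·b = 0.3087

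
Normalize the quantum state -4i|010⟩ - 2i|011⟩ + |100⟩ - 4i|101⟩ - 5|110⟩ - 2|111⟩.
-0.4924i|010⟩ - 0.2462i|011⟩ + 0.1231|100⟩ - 0.4924i|101⟩ - 0.6155|110⟩ - 0.2462|111⟩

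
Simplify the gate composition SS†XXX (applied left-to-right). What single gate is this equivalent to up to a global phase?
X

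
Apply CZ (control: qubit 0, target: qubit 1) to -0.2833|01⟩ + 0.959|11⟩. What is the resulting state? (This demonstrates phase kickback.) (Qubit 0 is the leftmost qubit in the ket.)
-0.2833|01⟩ - 0.959|11⟩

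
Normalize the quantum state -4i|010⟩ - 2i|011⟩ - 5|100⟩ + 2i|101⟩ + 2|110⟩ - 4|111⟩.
-0.4815i|010⟩ - 0.2408i|011⟩ - 0.6019|100⟩ + 0.2408i|101⟩ + 0.2408|110⟩ - 0.4815|111⟩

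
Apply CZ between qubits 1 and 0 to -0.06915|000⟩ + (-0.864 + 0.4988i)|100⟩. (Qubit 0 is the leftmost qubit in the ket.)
-0.06915|000⟩ + (-0.864 + 0.4988i)|100⟩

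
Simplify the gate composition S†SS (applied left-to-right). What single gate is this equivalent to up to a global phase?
S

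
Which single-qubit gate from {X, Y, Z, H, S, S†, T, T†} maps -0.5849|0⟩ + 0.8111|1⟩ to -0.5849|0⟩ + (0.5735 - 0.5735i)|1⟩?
T†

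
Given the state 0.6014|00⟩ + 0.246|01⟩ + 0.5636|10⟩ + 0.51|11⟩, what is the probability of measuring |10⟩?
0.3176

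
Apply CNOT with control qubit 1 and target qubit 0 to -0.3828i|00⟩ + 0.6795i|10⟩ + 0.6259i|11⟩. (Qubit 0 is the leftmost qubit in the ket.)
-0.3828i|00⟩ + 0.6259i|01⟩ + 0.6795i|10⟩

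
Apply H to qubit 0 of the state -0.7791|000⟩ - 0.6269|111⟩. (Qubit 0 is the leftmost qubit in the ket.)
-0.5509|000⟩ - 0.4433|011⟩ - 0.5509|100⟩ + 0.4433|111⟩

H on qubit 0 mixes each pair of kets that differ only in qubit 0: amplitudes (a, b) of (|…0…⟩, |…1…⟩) become ((a + b)/√2, (a − b)/√2). Kets absent from the input have amplitude 0.
(|000⟩, |100⟩): (a, b) = (-0.7791, 0) → (-0.5509, -0.5509)
(|011⟩, |111⟩): (a, b) = (0, -0.6269) → (-0.4433, 0.4433)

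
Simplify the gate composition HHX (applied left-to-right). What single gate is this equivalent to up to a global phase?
X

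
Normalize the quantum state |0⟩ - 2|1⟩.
1/√5|0⟩ - 0.8944|1⟩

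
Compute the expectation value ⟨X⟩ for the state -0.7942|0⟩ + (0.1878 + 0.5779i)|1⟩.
-0.2983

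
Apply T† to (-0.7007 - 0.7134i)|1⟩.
(-0.9999 - 0.00898i)|1⟩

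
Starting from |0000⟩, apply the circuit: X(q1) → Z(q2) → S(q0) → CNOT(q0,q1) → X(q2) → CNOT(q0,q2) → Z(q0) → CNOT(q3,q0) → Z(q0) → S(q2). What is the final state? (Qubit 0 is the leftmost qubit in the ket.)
i|0110⟩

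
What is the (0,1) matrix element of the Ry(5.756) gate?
-0.2606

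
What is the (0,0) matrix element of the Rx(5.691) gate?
-0.9565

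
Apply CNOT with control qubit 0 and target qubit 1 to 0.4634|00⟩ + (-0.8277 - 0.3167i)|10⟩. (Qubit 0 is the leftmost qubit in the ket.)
0.4634|00⟩ + (-0.8277 - 0.3167i)|11⟩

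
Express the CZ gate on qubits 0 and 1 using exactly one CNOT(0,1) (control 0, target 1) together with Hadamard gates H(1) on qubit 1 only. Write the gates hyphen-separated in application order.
H(1)-CNOT(0,1)-H(1)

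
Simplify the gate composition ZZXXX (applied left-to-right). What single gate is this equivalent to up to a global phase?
X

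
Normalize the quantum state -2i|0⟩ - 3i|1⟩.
-0.5547i|0⟩ - 0.8321i|1⟩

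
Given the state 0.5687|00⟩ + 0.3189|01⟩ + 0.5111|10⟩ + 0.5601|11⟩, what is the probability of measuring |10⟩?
0.2612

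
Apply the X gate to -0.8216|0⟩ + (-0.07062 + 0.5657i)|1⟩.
(-0.07062 + 0.5657i)|0⟩ - 0.8216|1⟩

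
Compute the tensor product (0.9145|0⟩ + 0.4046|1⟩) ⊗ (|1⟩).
0.9145|01⟩ + 0.4046|11⟩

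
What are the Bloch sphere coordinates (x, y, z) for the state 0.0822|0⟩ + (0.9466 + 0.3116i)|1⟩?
(0.1556, 0.05123, -0.9864)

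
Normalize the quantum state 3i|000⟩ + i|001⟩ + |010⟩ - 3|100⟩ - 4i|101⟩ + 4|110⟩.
0.416i|000⟩ + 0.1387i|001⟩ + 0.1387|010⟩ - 0.416|100⟩ - 0.5547i|101⟩ + 0.5547|110⟩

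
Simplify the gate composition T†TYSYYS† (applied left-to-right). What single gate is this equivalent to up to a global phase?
Y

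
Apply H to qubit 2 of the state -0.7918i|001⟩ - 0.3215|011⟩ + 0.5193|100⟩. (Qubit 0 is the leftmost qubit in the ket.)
-0.5599i|000⟩ + 0.5599i|001⟩ - 0.2273|010⟩ + 0.2273|011⟩ + 0.3672|100⟩ + 0.3672|101⟩

H on qubit 2 mixes each pair of kets that differ only in qubit 2: amplitudes (a, b) of (|…0…⟩, |…1…⟩) become ((a + b)/√2, (a − b)/√2). Kets absent from the input have amplitude 0.
(|000⟩, |001⟩): (a, b) = (0, -0.7918i) → (-0.5599i, 0.5599i)
(|010⟩, |011⟩): (a, b) = (0, -0.3215) → (-0.2273, 0.2273)
(|100⟩, |101⟩): (a, b) = (0.5193, 0) → (0.3672, 0.3672)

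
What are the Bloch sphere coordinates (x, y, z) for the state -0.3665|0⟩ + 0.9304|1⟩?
(-0.682, 0, -0.7313)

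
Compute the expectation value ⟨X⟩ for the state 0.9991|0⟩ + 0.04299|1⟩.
0.0859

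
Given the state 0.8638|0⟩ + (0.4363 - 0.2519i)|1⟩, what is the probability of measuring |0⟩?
0.7462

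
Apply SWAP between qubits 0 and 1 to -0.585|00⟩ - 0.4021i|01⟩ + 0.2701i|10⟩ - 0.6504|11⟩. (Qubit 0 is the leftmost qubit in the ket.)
-0.585|00⟩ + 0.2701i|01⟩ - 0.4021i|10⟩ - 0.6504|11⟩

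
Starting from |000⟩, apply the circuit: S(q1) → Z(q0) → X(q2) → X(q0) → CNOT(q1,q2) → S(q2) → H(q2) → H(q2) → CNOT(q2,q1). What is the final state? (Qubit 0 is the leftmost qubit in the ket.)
i|111⟩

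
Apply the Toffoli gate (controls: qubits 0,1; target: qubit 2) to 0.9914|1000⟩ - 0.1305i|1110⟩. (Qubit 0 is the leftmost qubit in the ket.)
0.9914|1000⟩ - 0.1305i|1100⟩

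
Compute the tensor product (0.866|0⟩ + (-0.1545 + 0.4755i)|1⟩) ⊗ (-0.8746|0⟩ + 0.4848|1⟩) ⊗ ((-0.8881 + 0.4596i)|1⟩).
(0.6727 - 0.3481i)|001⟩ + (-0.3729 + 0.193i)|011⟩ + (0.07113 + 0.4314i)|101⟩ + (-0.03943 - 0.2392i)|111⟩

amp(|b₁b₂…⟩) = product of the factor amplitudes for bits b₁, b₂, …; only kets whose every factor amplitude is nonzero survive.
|001⟩: (0.866)(-0.8746)(-0.8881 + 0.4596i) = (0.6727 - 0.3481i)
|011⟩: (0.866)(0.4848)(-0.8881 + 0.4596i) = (-0.3729 + 0.193i)
|101⟩: (-0.1545 + 0.4755i)(-0.8746)(-0.8881 + 0.4596i) = (0.07113 + 0.4314i)
|111⟩: (-0.1545 + 0.4755i)(0.4848)(-0.8881 + 0.4596i) = (-0.03943 - 0.2392i)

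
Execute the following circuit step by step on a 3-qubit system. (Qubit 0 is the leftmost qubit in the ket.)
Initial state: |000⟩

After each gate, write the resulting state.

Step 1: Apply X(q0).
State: |100⟩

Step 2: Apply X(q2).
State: |101⟩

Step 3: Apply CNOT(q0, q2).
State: |100⟩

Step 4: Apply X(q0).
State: |000⟩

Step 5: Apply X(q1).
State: |010⟩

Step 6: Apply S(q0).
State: |010⟩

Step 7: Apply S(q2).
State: |010⟩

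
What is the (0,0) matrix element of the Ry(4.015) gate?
-0.423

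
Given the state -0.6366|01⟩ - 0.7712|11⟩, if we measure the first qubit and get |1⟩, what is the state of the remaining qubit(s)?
-|1⟩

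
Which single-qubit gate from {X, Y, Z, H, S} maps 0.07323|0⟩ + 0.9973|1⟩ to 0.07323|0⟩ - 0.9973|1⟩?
Z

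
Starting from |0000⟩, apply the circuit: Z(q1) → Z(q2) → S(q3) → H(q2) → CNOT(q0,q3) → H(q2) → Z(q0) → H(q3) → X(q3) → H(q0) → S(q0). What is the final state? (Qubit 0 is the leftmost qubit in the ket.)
1/2|0000⟩ + 1/2|0001⟩ + (1/2)i|1000⟩ + (1/2)i|1001⟩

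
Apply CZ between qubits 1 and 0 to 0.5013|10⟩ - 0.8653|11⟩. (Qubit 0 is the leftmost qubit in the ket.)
0.5013|10⟩ + 0.8653|11⟩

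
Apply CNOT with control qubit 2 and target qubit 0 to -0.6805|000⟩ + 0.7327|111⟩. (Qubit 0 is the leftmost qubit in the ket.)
-0.6805|000⟩ + 0.7327|011⟩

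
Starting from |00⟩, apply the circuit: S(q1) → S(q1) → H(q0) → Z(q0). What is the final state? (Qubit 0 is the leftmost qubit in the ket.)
1/√2|00⟩ - 1/√2|10⟩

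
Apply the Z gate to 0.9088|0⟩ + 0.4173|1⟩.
0.9088|0⟩ - 0.4173|1⟩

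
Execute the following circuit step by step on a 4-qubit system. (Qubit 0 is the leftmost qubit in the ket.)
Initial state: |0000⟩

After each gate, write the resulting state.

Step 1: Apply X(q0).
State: |1000⟩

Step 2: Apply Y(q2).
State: i|1010⟩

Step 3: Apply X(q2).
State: i|1000⟩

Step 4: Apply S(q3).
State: i|1000⟩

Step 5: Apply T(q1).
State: i|1000⟩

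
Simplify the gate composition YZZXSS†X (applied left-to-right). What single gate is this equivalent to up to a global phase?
Y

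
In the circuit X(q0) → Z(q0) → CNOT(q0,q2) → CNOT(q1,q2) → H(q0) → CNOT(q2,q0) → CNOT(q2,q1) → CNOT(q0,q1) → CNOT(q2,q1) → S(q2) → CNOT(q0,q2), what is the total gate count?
11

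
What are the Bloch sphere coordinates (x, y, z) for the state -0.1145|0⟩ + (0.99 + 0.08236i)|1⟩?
(-0.2267, -0.01886, -0.9738)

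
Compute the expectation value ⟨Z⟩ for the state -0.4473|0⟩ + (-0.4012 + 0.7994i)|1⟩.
-0.5999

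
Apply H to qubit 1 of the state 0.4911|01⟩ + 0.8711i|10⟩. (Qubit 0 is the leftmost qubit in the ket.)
0.3473|00⟩ - 0.3473|01⟩ + 0.616i|10⟩ + 0.616i|11⟩

H on qubit 1 mixes each pair of kets that differ only in qubit 1: amplitudes (a, b) of (|…0…⟩, |…1…⟩) become ((a + b)/√2, (a − b)/√2). Kets absent from the input have amplitude 0.
(|00⟩, |01⟩): (a, b) = (0, 0.4911) → (0.3473, -0.3473)
(|10⟩, |11⟩): (a, b) = (0.8711i, 0) → (0.616i, 0.616i)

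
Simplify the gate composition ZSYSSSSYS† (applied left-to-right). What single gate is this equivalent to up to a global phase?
Z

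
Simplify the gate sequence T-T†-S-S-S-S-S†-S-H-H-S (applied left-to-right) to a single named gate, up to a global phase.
S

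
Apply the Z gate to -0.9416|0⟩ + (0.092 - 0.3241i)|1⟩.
-0.9416|0⟩ + (-0.092 + 0.3241i)|1⟩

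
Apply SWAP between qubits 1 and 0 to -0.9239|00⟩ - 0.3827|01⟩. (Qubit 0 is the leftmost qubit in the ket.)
-0.9239|00⟩ - 0.3827|10⟩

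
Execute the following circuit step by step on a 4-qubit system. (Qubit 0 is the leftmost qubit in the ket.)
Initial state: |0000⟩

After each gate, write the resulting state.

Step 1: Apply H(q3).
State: 1/√2|0000⟩ + 1/√2|0001⟩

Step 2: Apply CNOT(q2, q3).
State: 1/√2|0000⟩ + 1/√2|0001⟩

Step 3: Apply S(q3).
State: 1/√2|0000⟩ + (1/√2)i|0001⟩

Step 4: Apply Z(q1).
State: 1/√2|0000⟩ + (1/√2)i|0001⟩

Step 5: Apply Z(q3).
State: 1/√2|0000⟩ - (1/√2)i|0001⟩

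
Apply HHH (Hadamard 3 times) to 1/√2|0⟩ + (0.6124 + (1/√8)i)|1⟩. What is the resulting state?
(0.933 + 0.25i)|0⟩ + (0.06697 - 0.25i)|1⟩

H² = I, so H^3 = H: a single Hadamard. With (a, b) = (1/√2, (0.6124 + (1/√8)i)), H gives ((a + b)/√2, (a − b)/√2) = ((0.933 + 0.25i), (0.06697 - 0.25i)).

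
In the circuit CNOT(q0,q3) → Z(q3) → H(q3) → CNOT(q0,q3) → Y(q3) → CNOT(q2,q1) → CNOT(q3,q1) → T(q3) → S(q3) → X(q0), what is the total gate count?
10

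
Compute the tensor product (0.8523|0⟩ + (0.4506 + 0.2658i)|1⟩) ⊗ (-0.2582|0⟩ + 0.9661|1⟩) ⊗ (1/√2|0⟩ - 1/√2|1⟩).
-0.1556|000⟩ + 0.1556|001⟩ + 0.5822|010⟩ - 0.5822|011⟩ + (-0.08227 - 0.04853i)|100⟩ + (0.08227 + 0.04853i)|101⟩ + (0.3078 + 0.1816i)|110⟩ + (-0.3078 - 0.1816i)|111⟩

amp(|b₁b₂…⟩) = product of the factor amplitudes for bits b₁, b₂, …; only kets whose every factor amplitude is nonzero survive.
|000⟩: (0.8523)(-0.2582)(1/√2) = -0.1556
|001⟩: (0.8523)(-0.2582)(-1/√2) = 0.1556
|010⟩: (0.8523)(0.9661)(1/√2) = 0.5822
|011⟩: (0.8523)(0.9661)(-1/√2) = -0.5822
|100⟩: (0.4506 + 0.2658i)(-0.2582)(1/√2) = (-0.08227 - 0.04853i)
|101⟩: (0.4506 + 0.2658i)(-0.2582)(-1/√2) = (0.08227 + 0.04853i)
|110⟩: (0.4506 + 0.2658i)(0.9661)(1/√2) = (0.3078 + 0.1816i)
|111⟩: (0.4506 + 0.2658i)(0.9661)(-1/√2) = (-0.3078 - 0.1816i)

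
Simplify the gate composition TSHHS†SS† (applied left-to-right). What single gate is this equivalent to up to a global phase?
T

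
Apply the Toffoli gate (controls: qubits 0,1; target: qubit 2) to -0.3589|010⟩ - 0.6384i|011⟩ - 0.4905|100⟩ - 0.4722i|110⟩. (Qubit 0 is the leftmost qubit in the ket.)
-0.3589|010⟩ - 0.6384i|011⟩ - 0.4905|100⟩ - 0.4722i|111⟩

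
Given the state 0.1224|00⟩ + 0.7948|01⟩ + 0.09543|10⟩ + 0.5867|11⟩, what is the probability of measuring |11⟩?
0.3442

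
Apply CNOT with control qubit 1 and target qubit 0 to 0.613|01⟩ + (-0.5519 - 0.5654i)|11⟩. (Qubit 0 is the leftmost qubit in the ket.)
(-0.5519 - 0.5654i)|01⟩ + 0.613|11⟩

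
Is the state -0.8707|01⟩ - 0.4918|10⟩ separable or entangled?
Entangled

Writing the state as a|00⟩ + b|01⟩ + c|10⟩ + d|11⟩, it is a product state iff ad − bc = 0.
Here (a, b, c, d) = (0, -0.8707, -0.4918, 0): ad − bc = (0)(0) − (-0.8707)(-0.4918) = -0.4282 ≠ 0, so the state is entangled.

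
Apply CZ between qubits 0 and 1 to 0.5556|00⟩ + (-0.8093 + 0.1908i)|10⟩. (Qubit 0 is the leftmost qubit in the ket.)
0.5556|00⟩ + (-0.8093 + 0.1908i)|10⟩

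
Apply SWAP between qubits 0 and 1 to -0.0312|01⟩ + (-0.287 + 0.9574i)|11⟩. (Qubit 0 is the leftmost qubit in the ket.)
-0.0312|10⟩ + (-0.287 + 0.9574i)|11⟩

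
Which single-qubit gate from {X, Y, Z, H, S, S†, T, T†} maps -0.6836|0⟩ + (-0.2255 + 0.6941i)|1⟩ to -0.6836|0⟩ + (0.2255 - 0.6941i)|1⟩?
Z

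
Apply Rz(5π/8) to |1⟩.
(0.5556 + 0.8315i)|1⟩

Rz(5π/8) = [[e^(−iθ/2), 0], [0, e^(iθ/2)]] with e^(±iθ/2) = cos(θ/2) ± i·sin(θ/2); θ = 5π/8, cos(θ/2) ≈ 0.55557, sin(θ/2) ≈ 0.83147.
With a = amp(|0⟩) = 0 and b = amp(|1⟩) = 1:
new amp(|0⟩) = (0.55557 - 0.83147i)·a = 0
new amp(|1⟩) = (0.55557 + 0.83147i)·b = (0.5556 + 0.8315i)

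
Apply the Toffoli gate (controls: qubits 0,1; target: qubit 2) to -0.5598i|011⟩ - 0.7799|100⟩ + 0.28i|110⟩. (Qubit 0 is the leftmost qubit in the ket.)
-0.5598i|011⟩ - 0.7799|100⟩ + 0.28i|111⟩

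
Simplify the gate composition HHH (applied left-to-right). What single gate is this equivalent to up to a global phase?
H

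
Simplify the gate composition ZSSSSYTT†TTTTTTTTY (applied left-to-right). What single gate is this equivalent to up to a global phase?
Z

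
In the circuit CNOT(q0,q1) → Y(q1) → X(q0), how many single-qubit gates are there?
2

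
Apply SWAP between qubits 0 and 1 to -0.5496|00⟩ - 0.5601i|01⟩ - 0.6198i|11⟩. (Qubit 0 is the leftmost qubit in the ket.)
-0.5496|00⟩ - 0.5601i|10⟩ - 0.6198i|11⟩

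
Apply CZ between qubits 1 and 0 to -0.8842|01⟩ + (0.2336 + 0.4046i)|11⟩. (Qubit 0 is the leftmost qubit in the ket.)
-0.8842|01⟩ + (-0.2336 - 0.4046i)|11⟩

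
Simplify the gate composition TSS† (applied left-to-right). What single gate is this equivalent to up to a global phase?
T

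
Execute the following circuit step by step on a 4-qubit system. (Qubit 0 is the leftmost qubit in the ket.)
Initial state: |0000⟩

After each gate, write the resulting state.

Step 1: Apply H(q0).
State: 1/√2|0000⟩ + 1/√2|1000⟩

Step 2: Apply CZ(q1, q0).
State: 1/√2|0000⟩ + 1/√2|1000⟩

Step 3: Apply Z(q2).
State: 1/√2|0000⟩ + 1/√2|1000⟩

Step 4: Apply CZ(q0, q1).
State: 1/√2|0000⟩ + 1/√2|1000⟩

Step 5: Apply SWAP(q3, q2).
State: 1/√2|0000⟩ + 1/√2|1000⟩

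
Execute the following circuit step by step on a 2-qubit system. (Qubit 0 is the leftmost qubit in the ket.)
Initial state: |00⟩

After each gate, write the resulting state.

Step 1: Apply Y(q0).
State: i|10⟩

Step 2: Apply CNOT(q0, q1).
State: i|11⟩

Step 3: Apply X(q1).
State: i|10⟩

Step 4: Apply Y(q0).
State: |00⟩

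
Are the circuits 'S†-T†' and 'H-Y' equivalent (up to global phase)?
No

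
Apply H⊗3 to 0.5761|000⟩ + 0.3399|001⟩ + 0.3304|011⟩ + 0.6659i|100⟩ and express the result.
(0.4407 + 0.2354i)|000⟩ + (-0.0333 + 0.2354i)|001⟩ + (0.207 + 0.2354i)|010⟩ + (0.2003 + 0.2354i)|011⟩ + (0.4407 - 0.2354i)|100⟩ + (-0.0333 - 0.2354i)|101⟩ + (0.207 - 0.2354i)|110⟩ + (0.2003 - 0.2354i)|111⟩

H⊗3 gives amp(|y⟩) = (1/2√2) Σ_x (−1)^(x·y) amp(|x⟩), where x·y is the number of positions in which both x and y have a 1.
|000⟩: (0.5761 + 0.3399 + 0.3304 + 0.6659i)/(2√2) = (0.4407 + 0.2354i)
|001⟩: (0.5761 - 0.3399 - 0.3304 + 0.6659i)/(2√2) = (-0.0333 + 0.2354i)
|010⟩: (0.5761 + 0.3399 - 0.3304 + 0.6659i)/(2√2) = (0.207 + 0.2354i)
|011⟩: (0.5761 - 0.3399 + 0.3304 + 0.6659i)/(2√2) = (0.2003 + 0.2354i)
|100⟩: (0.5761 + 0.3399 + 0.3304 - 0.6659i)/(2√2) = (0.4407 - 0.2354i)
|101⟩: (0.5761 - 0.3399 - 0.3304 - 0.6659i)/(2√2) = (-0.0333 - 0.2354i)
|110⟩: (0.5761 + 0.3399 - 0.3304 - 0.6659i)/(2√2) = (0.207 - 0.2354i)
|111⟩: (0.5761 - 0.3399 + 0.3304 - 0.6659i)/(2√2) = (0.2003 - 0.2354i)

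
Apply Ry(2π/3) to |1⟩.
-0.866|0⟩ + 1/2|1⟩

Ry(2π/3) = [[cos(θ/2), −sin(θ/2)], [sin(θ/2), cos(θ/2)]]; θ = 2π/3, cos(θ/2) ≈ 0.5, sin(θ/2) ≈ 0.866025.
With a = amp(|0⟩) = 0 and b = amp(|1⟩) = 1:
new amp(|0⟩) = (0.5)·a + (-0.866025)·b = -0.866
new amp(|1⟩) = (0.866025)·a + (0.5)·b = 1/2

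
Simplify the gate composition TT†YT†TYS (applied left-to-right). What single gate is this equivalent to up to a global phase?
S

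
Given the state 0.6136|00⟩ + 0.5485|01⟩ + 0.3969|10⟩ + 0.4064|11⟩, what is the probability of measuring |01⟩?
0.3009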